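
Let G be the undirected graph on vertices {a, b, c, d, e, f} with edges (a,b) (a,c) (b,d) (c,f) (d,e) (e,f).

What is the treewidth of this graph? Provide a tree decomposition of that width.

Each bag holds 3 vertices, so the decomposition has width 2, which upper-bounds the treewidth. The edges a–c–f–e–d–b–a form a cycle, so G is not a tree and its treewidth is at least 2. Combining the bounds, tw(G) = 2.

Treewidth 2.
Bags: B1 = {a, c, f}  B2 = {a, e, f}  B3 = {a, d, e}  B4 = {a, b, d}
Tree: B1–B2, B2–B3, B3–B4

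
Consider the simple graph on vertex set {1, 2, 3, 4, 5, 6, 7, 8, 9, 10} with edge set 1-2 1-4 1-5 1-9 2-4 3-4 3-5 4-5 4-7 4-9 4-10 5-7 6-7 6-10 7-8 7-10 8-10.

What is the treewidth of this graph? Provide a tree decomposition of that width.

Each bag holds 3 vertices, so the decomposition has width 2, which upper-bounds the treewidth. Conversely, {7, 8, 10} is a clique of size 3, and the vertices of any clique must share a bag in every tree decomposition; so some bag has ≥ 3 vertices and tw(G) ≥ 2. Combining the bounds, tw(G) = 2.

Treewidth 2.
Bags: B1 = {3, 4, 5}  B2 = {1, 4, 5}  B3 = {4, 5, 7}  B4 = {4, 7, 10}  B5 = {6, 7, 10}  B6 = {1, 4, 9}  B7 = {7, 8, 10}  B8 = {1, 2, 4}
Tree: B1–B2, B2–B3, B3–B4, B4–B5, B2–B6, B5–B7, B6–B8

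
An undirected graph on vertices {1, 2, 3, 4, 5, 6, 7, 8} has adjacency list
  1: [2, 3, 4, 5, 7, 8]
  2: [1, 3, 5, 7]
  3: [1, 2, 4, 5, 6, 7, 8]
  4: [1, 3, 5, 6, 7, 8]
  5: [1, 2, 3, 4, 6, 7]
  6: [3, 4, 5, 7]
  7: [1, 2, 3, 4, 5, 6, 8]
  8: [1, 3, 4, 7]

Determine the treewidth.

A width-4 tree decomposition is:
Bags: B1 = {3, 4, 5, 6, 7}  B2 = {1, 3, 4, 5, 7}  B3 = {1, 3, 4, 7, 8}  B4 = {1, 2, 3, 5, 7}
Tree: B1–B2, B2–B3, B2–B4
Each bag holds 5 vertices, so the decomposition has width 4, which upper-bounds the treewidth. For the lower bound, the 5 vertices {1, 2, 3, 5, 7} are pairwise adjacent, and any tree decomposition puts a clique entirely inside one bag — forcing width ≥ 4. The upper and lower bounds meet at 4, so that is the treewidth.

4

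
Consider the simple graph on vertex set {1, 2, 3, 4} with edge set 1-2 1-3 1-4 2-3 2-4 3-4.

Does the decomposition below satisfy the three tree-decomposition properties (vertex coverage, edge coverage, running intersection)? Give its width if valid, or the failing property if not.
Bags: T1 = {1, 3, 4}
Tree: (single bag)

No — vertex 2 appears in no bag.

A tree decomposition must satisfy three properties: every vertex lies in some bag; for every edge, both endpoints lie together in some bag; and for every vertex, the bags containing it form a connected subtree. Here vertex 2 appears in no bag, so the decomposition is invalid.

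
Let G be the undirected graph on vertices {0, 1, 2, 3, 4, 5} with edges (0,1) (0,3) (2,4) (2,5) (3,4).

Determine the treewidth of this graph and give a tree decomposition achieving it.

Treewidth 1.
One such decomposition:
Bags: B1 = {0, 1}  B2 = {0, 3}  B3 = {3, 4}  B4 = {2, 4}  B5 = {2, 5}
Tree: B1–B2, B2–B3, B3–B4, B4–B5

Every bag has size at most 2, so the width is 2 − 1 = 1 and tw(G) ≤ 1. Any graph with an edge has treewidth ≥ 1, and G has the edge 1–0. Combining the bounds, tw(G) = 1.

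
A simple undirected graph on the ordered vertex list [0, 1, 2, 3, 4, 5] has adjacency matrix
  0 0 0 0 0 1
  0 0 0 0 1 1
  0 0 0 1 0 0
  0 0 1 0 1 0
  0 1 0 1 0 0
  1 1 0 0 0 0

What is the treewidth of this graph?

1

A width-1 tree decomposition is:
Bags: B1 = {2, 3}  B2 = {3, 4}  B3 = {1, 4}  B4 = {1, 5}  B5 = {0, 5}
Tree: B1–B2, B2–B3, B3–B4, B4–B5
The largest bag has 2 vertices, giving width 1; this decomposition certifies tw(G) ≤ 1. G has an edge, so its treewidth is at least 1. Combining the bounds, tw(G) = 1.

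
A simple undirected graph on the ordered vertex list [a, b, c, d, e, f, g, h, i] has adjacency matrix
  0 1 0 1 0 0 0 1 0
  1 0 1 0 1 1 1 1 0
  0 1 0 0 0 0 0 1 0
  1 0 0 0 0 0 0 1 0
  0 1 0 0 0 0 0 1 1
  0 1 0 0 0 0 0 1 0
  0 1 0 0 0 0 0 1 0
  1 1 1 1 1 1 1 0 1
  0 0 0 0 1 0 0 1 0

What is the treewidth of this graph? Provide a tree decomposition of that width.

Each bag holds 3 vertices, so the decomposition has width 2, which upper-bounds the treewidth. Conversely, {a, d, h} is a clique of size 3, and the vertices of any clique must share a bag in every tree decomposition; so some bag has ≥ 3 vertices and tw(G) ≥ 2. Therefore the treewidth is 2.

Treewidth 2.
One optimal decomposition is:
Bags: B1 = {b, e, h}  B2 = {a, b, h}  B3 = {e, h, i}  B4 = {b, c, h}  B5 = {b, g, h}  B6 = {a, d, h}  B7 = {b, f, h}
Tree: B1–B2, B1–B3, B1–B4, B2–B5, B2–B6, B2–B7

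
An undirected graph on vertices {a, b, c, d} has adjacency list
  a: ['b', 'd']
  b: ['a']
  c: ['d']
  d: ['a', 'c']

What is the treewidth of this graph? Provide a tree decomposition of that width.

Every bag has size at most 2, so the width is 2 − 1 = 1 and tw(G) ≤ 1. G has an edge, so its treewidth is at least 1. The upper and lower bounds meet at 1, so that is the treewidth.

Treewidth 1.
One optimal decomposition is:
Bags: B1 = {a, b}  B2 = {a, d}  B3 = {c, d}
Tree: B1–B2, B2–B3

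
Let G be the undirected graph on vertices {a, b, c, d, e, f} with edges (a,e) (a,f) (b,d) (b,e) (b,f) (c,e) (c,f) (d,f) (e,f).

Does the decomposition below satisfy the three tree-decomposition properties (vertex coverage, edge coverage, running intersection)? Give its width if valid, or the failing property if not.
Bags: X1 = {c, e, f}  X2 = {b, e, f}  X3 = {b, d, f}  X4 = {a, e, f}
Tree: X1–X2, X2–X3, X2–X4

Yes; width 2.

Every vertex of G appears in some bag (union = {a, b, c, d, e, f}); every edge is covered by a bag; and for each vertex v the set of bags containing v is connected in the bag tree. The decomposition is therefore valid. The largest bag has 3 vertices, so the width is 2.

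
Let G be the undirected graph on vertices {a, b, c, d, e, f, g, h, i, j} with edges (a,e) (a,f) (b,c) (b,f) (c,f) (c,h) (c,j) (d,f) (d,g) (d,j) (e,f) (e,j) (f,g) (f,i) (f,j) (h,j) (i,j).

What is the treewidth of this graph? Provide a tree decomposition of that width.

Treewidth 2.
Bags: B1 = {f, i, j}  B2 = {d, f, j}  B3 = {c, f, j}  B4 = {e, f, j}  B5 = {b, c, f}  B6 = {c, h, j}  B7 = {a, e, f}  B8 = {d, f, g}
Tree: B1–B2, B2–B3, B2–B4, B3–B5, B3–B6, B4–B7, B2–B8

Every bag has size at most 3, so the width is 3 − 1 = 2 and tw(G) ≤ 2. For the lower bound, the 3 vertices {c, h, j} are pairwise adjacent, and any tree decomposition puts a clique entirely inside one bag — forcing width ≥ 2. Therefore the treewidth is 2.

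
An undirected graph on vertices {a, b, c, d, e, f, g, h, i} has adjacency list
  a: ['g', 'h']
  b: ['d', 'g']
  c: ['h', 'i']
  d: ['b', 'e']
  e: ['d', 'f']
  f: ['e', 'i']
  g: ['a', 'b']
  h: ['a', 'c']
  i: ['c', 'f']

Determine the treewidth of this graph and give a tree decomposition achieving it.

Treewidth 2.
Bags: B1 = {b, d, g}  B2 = {a, d, g}  B3 = {a, d, h}  B4 = {c, d, h}  B5 = {c, d, i}  B6 = {d, f, i}  B7 = {d, e, f}
Tree: B1–B2, B2–B3, B3–B4, B4–B5, B5–B6, B6–B7

The largest bag has 3 vertices, giving width 2; this decomposition certifies tw(G) ≤ 2. The edges d–b–g–a–h–c–i–f–e–d form a cycle, so G is not a tree and its treewidth is at least 2. The upper and lower bounds meet at 2, so that is the treewidth.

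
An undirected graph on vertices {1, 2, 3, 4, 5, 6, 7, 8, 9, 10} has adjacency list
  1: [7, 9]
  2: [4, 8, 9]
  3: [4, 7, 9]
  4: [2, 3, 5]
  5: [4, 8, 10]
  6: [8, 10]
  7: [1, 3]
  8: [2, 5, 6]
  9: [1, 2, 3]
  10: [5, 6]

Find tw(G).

A width-2 tree decomposition is:
Bags: B1 = {1, 3, 7}  B2 = {1, 3, 9}  B3 = {3, 4, 9}  B4 = {2, 4, 9}  B5 = {2, 4, 5}  B6 = {2, 5, 8}  B7 = {5, 8, 10}  B8 = {6, 8, 10}
Tree: B1–B2, B2–B3, B3–B4, B4–B5, B5–B6, B6–B7, B7–B8
Every bag has size at most 3, so the width is 3 − 1 = 2 and tw(G) ≤ 2. For the lower bound, G contains the cycle 7–1–9–3–7, so G is not a forest; only forests have treewidth ≤ 1, hence tw(G) ≥ 2. The upper and lower bounds meet at 2, so that is the treewidth.

2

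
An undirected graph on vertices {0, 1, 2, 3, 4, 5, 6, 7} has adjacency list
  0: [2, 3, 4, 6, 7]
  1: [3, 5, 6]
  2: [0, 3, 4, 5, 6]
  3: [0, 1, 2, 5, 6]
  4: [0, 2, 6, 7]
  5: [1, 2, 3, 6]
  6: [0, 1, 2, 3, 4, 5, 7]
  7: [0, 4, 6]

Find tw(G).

A width-3 tree decomposition is:
Bags: B1 = {1, 3, 5, 6}  B2 = {2, 3, 5, 6}  B3 = {0, 2, 3, 6}  B4 = {0, 2, 4, 6}  B5 = {0, 4, 6, 7}
Tree: B1–B2, B2–B3, B3–B4, B4–B5
Every bag has size at most 4, so the width is 4 − 1 = 3 and tw(G) ≤ 3. On the other hand G contains the 4-clique {0, 2, 3, 6}. A clique must lie in a single bag of any decomposition, so no decomposition can have width below 3. The upper and lower bounds meet at 3, so that is the treewidth.

3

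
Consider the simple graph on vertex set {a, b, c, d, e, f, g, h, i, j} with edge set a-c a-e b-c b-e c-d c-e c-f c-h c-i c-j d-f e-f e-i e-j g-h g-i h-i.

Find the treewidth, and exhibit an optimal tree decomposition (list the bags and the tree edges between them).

The largest bag has 3 vertices, giving width 2; this decomposition certifies tw(G) ≤ 2. Conversely, {g, h, i} is a clique of size 3, and the vertices of any clique must share a bag in every tree decomposition; so some bag has ≥ 3 vertices and tw(G) ≥ 2. Combining the bounds, tw(G) = 2.

Treewidth 2.
One optimal decomposition is:
Bags: B1 = {c, e, i}  B2 = {a, c, e}  B3 = {b, c, e}  B4 = {c, h, i}  B5 = {c, e, j}  B6 = {c, e, f}  B7 = {g, h, i}  B8 = {c, d, f}
Tree: B1–B2, B1–B3, B1–B4, B2–B5, B3–B6, B4–B7, B6–B8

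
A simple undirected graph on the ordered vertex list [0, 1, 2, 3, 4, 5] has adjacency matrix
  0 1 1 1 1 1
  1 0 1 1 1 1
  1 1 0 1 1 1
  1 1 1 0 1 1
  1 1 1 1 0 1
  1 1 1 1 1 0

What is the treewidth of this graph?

5

A width-5 tree decomposition is:
Bags: B1 = {0, 1, 2, 3, 4, 5}
Tree: (single bag)
A single bag containing all 6 vertices is trivially a valid decomposition of width 5. On the other hand G contains the 6-clique {0, 1, 2, 3, 4, 5}. A clique must lie in a single bag of any decomposition, so no decomposition can have width below 5. Combining the bounds, tw(G) = 5.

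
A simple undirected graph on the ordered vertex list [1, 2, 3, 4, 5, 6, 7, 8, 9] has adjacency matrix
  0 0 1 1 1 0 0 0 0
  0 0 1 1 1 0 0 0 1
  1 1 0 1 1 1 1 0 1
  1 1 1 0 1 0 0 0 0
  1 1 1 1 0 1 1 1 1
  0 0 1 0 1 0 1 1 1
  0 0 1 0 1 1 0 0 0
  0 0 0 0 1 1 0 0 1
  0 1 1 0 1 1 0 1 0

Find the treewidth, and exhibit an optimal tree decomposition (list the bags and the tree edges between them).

Every bag has size at most 4, so the width is 4 − 1 = 3 and tw(G) ≤ 3. Conversely, {5, 6, 8, 9} is a clique of size 4, and the vertices of any clique must share a bag in every tree decomposition; so some bag has ≥ 4 vertices and tw(G) ≥ 3. Combining the bounds, tw(G) = 3.

Treewidth 3.
One such decomposition:
Bags: B1 = {2, 3, 5, 9}  B2 = {3, 5, 6, 9}  B3 = {5, 6, 8, 9}  B4 = {2, 3, 4, 5}  B5 = {3, 5, 6, 7}  B6 = {1, 3, 4, 5}
Tree: B1–B2, B2–B3, B1–B4, B2–B5, B4–B6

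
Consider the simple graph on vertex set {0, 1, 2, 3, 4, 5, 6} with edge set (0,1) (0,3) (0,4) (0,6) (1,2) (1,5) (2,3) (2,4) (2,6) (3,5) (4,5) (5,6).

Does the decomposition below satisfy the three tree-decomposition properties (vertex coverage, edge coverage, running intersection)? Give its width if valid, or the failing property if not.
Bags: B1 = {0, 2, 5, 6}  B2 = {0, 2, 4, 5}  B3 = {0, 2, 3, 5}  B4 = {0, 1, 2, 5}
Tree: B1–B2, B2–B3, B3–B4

Every vertex of G appears in some bag (union = {0, 1, 2, 3, 4, 5, 6}); every edge is covered by a bag; and for each vertex v the set of bags containing v is connected in the bag tree. The decomposition is therefore valid. The largest bag has 4 vertices, so the width is 3.

Yes; width 3.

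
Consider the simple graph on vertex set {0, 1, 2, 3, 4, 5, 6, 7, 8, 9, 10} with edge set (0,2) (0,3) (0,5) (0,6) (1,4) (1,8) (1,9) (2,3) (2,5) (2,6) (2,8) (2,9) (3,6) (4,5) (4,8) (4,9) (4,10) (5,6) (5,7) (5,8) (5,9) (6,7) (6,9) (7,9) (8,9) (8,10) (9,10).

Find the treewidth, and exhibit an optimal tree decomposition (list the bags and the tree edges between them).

Treewidth 3.
One optimal decomposition is:
Bags: B1 = {2, 5, 8, 9}  B2 = {4, 5, 8, 9}  B3 = {2, 5, 6, 9}  B4 = {5, 6, 7, 9}  B5 = {1, 4, 8, 9}  B6 = {4, 8, 9, 10}  B7 = {0, 2, 5, 6}  B8 = {0, 2, 3, 6}
Tree: B1–B2, B1–B3, B3–B4, B2–B5, B5–B6, B3–B7, B7–B8

Every bag has size at most 4, so the width is 4 − 1 = 3 and tw(G) ≤ 3. For the lower bound, the 4 vertices {0, 2, 3, 6} are pairwise adjacent, and any tree decomposition puts a clique entirely inside one bag — forcing width ≥ 3. Therefore the treewidth is 3.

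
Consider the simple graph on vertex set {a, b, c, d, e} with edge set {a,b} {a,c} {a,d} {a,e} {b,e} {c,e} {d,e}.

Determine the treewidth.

2

A width-2 tree decomposition is:
Bags: B1 = {a, c, e}  B2 = {a, b, e}  B3 = {a, d, e}
Tree: B1–B2, B2–B3
The largest bag has 3 vertices, giving width 2; this decomposition certifies tw(G) ≤ 2. On the other hand G contains the 3-clique {a, d, e}. A clique must lie in a single bag of any decomposition, so no decomposition can have width below 2. The upper and lower bounds meet at 2, so that is the treewidth.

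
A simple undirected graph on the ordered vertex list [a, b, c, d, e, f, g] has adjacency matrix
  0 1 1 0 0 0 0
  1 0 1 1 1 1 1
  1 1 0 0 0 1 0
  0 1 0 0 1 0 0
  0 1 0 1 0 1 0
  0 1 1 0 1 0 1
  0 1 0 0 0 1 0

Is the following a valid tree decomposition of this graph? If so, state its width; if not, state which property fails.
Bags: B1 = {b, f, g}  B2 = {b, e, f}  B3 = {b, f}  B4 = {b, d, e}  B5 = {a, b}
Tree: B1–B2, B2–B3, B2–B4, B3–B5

No — vertex c appears in no bag.

A tree decomposition must satisfy three properties: every vertex lies in some bag; for every edge, both endpoints lie together in some bag; and for every vertex, the bags containing it form a connected subtree. Here vertex c appears in no bag, so the decomposition is invalid.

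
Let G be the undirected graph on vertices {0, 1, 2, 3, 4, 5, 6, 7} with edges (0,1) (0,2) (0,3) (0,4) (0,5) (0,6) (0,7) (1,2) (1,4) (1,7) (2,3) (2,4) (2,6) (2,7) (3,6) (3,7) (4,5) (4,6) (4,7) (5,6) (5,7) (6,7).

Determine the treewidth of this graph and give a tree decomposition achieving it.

Every bag has size at most 5, so the width is 5 − 1 = 4 and tw(G) ≤ 4. For the lower bound, the 5 vertices {0, 2, 3, 6, 7} are pairwise adjacent, and any tree decomposition puts a clique entirely inside one bag — forcing width ≥ 4. Hence tw(G) = 4 exactly.

Treewidth 4.
Bags: B1 = {0, 2, 4, 6, 7}  B2 = {0, 4, 5, 6, 7}  B3 = {0, 1, 2, 4, 7}  B4 = {0, 2, 3, 6, 7}
Tree: B1–B2, B1–B3, B1–B4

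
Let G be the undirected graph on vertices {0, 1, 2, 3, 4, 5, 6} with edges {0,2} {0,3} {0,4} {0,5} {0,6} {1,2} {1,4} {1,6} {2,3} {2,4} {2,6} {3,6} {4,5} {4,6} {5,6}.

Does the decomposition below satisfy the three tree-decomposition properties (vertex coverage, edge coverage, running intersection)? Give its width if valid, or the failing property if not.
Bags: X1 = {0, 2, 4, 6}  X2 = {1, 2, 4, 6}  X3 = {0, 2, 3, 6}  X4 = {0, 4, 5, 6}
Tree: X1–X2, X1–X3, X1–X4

Yes; width 3.

Vertex coverage: the bags together contain {0, 1, 2, 3, 4, 5, 6}, the full vertex set. Edge coverage: each edge of G has both endpoints in at least one bag. Running intersection: for every vertex, the bags containing it form a connected subtree. All three properties hold, so this is a valid tree decomposition of width max|bag| − 1 = 3, and hence tw(G) ≤ 3.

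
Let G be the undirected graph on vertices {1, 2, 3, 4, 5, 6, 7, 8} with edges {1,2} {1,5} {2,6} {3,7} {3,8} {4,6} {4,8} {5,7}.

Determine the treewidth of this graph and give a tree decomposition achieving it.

Treewidth 2.
One optimal decomposition is:
Bags: B1 = {1, 2, 5}  B2 = {2, 5, 6}  B3 = {4, 5, 6}  B4 = {4, 5, 8}  B5 = {3, 5, 8}  B6 = {3, 5, 7}
Tree: B1–B2, B2–B3, B3–B4, B4–B5, B5–B6

Each bag holds 3 vertices, so the decomposition has width 2, which upper-bounds the treewidth. For the lower bound, G contains the cycle 5–1–2–6–4–8–3–7–5, so G is not a forest; only forests have treewidth ≤ 1, hence tw(G) ≥ 2. Therefore the treewidth is 2.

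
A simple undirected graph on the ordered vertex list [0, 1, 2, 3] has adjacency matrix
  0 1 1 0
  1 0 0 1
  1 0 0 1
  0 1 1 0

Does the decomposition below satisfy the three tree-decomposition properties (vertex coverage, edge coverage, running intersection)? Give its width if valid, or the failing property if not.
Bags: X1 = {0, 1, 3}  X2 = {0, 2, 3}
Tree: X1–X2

Vertex coverage: the bags together contain {0, 1, 2, 3}, the full vertex set. Edge coverage: each edge of G has both endpoints in at least one bag. Running intersection: for every vertex, the bags containing it form a connected subtree. All three properties hold, so this is a valid tree decomposition of width max|bag| − 1 = 2, and hence tw(G) ≤ 2.

Yes; width 2.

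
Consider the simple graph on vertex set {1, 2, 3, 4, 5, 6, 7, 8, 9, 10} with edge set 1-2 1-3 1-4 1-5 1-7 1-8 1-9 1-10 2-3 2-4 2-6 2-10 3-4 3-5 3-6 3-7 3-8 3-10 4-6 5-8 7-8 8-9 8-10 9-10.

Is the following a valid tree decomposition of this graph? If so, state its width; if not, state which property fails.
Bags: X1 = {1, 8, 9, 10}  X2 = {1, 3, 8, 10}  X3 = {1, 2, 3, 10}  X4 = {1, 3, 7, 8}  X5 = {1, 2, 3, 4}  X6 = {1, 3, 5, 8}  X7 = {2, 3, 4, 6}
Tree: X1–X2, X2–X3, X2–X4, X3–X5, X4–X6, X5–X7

Checking the three conditions: (i) the bags cover all of {1, 2, 3, 4, 5, 6, 7, 8, 9, 10}; (ii) for each edge, some bag contains both endpoints; (iii) the bags containing any fixed vertex form a subtree. All hold, so the decomposition is valid with width 4 − 1 = 3.

Yes; width 3.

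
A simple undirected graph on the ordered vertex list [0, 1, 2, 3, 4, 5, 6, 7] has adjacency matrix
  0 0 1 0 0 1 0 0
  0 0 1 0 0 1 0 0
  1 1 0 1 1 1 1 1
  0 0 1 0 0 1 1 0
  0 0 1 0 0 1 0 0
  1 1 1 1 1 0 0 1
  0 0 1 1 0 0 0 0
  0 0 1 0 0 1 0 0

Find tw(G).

A width-2 tree decomposition is:
Bags: B1 = {2, 5, 7}  B2 = {1, 2, 5}  B3 = {2, 3, 5}  B4 = {2, 4, 5}  B5 = {2, 3, 6}  B6 = {0, 2, 5}
Tree: B1–B2, B1–B3, B1–B4, B3–B5, B3–B6
The largest bag has 3 vertices, giving width 2; this decomposition certifies tw(G) ≤ 2. Conversely, {0, 2, 5} is a clique of size 3, and the vertices of any clique must share a bag in every tree decomposition; so some bag has ≥ 3 vertices and tw(G) ≥ 2. Combining the bounds, tw(G) = 2.

2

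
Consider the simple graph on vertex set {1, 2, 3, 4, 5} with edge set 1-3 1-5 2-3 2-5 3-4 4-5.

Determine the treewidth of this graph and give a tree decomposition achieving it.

Treewidth 2.
Bags: B1 = {3, 4, 5}  B2 = {1, 3, 5}  B3 = {2, 3, 5}
Tree: B1–B2, B2–B3

Every bag has size at most 3, so the width is 3 − 1 = 2 and tw(G) ≤ 2. The edges 4–5–1–3–4 form a cycle, so G is not a tree and its treewidth is at least 2. Combining the bounds, tw(G) = 2.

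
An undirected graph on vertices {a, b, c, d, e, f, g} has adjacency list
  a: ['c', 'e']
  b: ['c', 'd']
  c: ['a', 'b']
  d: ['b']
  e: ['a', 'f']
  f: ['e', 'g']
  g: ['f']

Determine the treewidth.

1

A width-1 tree decomposition is:
Bags: B1 = {f, g}  B2 = {e, f}  B3 = {a, e}  B4 = {a, c}  B5 = {b, c}  B6 = {b, d}
Tree: B1–B2, B2–B3, B3–B4, B4–B5, B5–B6
Every bag has size at most 2, so the width is 2 − 1 = 1 and tw(G) ≤ 1. G has an edge, so its treewidth is at least 1. The upper and lower bounds meet at 1, so that is the treewidth.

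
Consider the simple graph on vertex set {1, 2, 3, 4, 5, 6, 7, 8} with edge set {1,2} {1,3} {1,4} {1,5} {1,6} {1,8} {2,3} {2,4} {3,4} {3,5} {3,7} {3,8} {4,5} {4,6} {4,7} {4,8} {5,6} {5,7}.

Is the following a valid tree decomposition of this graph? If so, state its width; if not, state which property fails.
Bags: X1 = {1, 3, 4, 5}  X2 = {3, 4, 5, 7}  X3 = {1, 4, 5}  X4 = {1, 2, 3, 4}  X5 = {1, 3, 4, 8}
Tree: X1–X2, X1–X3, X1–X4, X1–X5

A tree decomposition must satisfy three properties: every vertex lies in some bag; for every edge, both endpoints lie together in some bag; and for every vertex, the bags containing it form a connected subtree. Here vertex 6 appears in no bag, so the decomposition is invalid.

No — vertex 6 appears in no bag.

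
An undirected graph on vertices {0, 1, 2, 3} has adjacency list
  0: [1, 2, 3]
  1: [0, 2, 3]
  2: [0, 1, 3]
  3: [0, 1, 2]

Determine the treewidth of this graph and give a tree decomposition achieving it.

Treewidth 3.
One such decomposition:
Bags: B1 = {0, 1, 2, 3}
Tree: (single bag)

With just one bag of size 4, the width is 4 − 1 = 3, so tw(G) ≤ 3. Conversely, {0, 1, 2, 3} is a clique of size 4, and the vertices of any clique must share a bag in every tree decomposition; so some bag has ≥ 4 vertices and tw(G) ≥ 3. The upper and lower bounds meet at 3, so that is the treewidth.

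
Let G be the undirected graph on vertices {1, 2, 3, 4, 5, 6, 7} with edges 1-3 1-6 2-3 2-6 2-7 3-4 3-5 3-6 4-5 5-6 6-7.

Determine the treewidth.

A width-2 tree decomposition is:
Bags: B1 = {2, 3, 6}  B2 = {2, 6, 7}  B3 = {3, 5, 6}  B4 = {1, 3, 6}  B5 = {3, 4, 5}
Tree: B1–B2, B1–B3, B1–B4, B3–B5
The largest bag has 3 vertices, giving width 2; this decomposition certifies tw(G) ≤ 2. Conversely, {3, 4, 5} is a clique of size 3, and the vertices of any clique must share a bag in every tree decomposition; so some bag has ≥ 3 vertices and tw(G) ≥ 2. Hence tw(G) = 2 exactly.

2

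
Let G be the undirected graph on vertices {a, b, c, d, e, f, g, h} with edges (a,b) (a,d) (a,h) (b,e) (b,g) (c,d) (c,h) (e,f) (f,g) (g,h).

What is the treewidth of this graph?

2

A width-2 tree decomposition is:
Bags: B1 = {a, c, d}  B2 = {a, c, h}  B3 = {a, b, h}  B4 = {b, g, h}  B5 = {b, e, g}  B6 = {e, f, g}
Tree: B1–B2, B2–B3, B3–B4, B4–B5, B5–B6
Each bag holds 3 vertices, so the decomposition has width 2, which upper-bounds the treewidth. For the lower bound, G contains the cycle d–c–h–a–d, so G is not a forest; only forests have treewidth ≤ 1, hence tw(G) ≥ 2. Hence tw(G) = 2 exactly.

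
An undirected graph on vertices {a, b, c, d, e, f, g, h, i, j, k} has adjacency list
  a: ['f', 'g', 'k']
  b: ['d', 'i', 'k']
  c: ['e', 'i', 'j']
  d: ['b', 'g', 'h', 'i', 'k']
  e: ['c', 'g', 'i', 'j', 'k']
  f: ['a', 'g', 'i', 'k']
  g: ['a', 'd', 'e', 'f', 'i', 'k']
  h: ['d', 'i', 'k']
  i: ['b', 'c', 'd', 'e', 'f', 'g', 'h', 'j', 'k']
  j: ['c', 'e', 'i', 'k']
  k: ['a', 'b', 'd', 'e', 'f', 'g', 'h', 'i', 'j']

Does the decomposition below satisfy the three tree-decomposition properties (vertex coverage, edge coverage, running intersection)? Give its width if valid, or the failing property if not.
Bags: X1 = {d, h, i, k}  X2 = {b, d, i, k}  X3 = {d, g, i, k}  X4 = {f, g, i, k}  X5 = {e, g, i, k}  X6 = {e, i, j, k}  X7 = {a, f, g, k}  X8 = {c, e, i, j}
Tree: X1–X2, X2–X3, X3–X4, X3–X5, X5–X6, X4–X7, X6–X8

Vertex coverage: the bags together contain {a, b, c, d, e, f, g, h, i, j, k}, the full vertex set. Edge coverage: each edge of G has both endpoints in at least one bag. Running intersection: for every vertex, the bags containing it form a connected subtree. All three properties hold, so this is a valid tree decomposition of width max|bag| − 1 = 3, and hence tw(G) ≤ 3.

Yes; width 3.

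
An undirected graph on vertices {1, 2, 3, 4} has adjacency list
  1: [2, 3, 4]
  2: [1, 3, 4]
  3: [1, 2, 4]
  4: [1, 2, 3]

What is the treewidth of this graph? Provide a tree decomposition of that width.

A single bag containing all 4 vertices is trivially a valid decomposition of width 3. Conversely, {1, 2, 3, 4} is a clique of size 4, and the vertices of any clique must share a bag in every tree decomposition; so some bag has ≥ 4 vertices and tw(G) ≥ 3. Therefore the treewidth is 3.

Treewidth 3.
One such decomposition:
Bags: B1 = {1, 2, 3, 4}
Tree: (single bag)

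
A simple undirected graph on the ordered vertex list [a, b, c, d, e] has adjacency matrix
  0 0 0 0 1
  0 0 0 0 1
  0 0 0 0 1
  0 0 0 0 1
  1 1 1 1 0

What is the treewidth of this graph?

A width-1 tree decomposition is:
Bags: B1 = {c, e}  B2 = {b, e}  B3 = {a, e}  B4 = {d, e}
Tree: B1–B2, B1–B3, B2–B4
Each bag holds 2 vertices, so the decomposition has width 1, which upper-bounds the treewidth. G has an edge, so its treewidth is at least 1. The upper and lower bounds meet at 1, so that is the treewidth.

1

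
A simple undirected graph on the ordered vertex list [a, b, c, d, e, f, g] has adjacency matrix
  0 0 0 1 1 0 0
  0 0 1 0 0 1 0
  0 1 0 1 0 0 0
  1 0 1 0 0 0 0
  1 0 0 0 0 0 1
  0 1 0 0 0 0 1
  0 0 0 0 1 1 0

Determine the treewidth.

A width-2 tree decomposition is:
Bags: B1 = {b, c, f}  B2 = {c, f, g}  B3 = {c, e, g}  B4 = {a, c, e}  B5 = {a, c, d}
Tree: B1–B2, B2–B3, B3–B4, B4–B5
Every bag has size at most 3, so the width is 3 − 1 = 2 and tw(G) ≤ 2. For the lower bound, G contains the cycle c–b–f–g–e–a–d–c, so G is not a forest; only forests have treewidth ≤ 1, hence tw(G) ≥ 2. Hence tw(G) = 2 exactly.

2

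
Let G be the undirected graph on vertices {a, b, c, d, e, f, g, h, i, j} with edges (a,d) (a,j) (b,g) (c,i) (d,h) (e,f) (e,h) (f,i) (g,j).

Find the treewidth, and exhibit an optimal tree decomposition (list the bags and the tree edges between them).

The largest bag has 2 vertices, giving width 1; this decomposition certifies tw(G) ≤ 1. Since G has at least one edge (e.g. c–i), it is not an edgeless graph, so tw(G) ≥ 1. Hence tw(G) = 1 exactly.

Treewidth 1.
Bags: B1 = {c, i}  B2 = {f, i}  B3 = {e, f}  B4 = {e, h}  B5 = {d, h}  B6 = {a, d}  B7 = {a, j}  B8 = {g, j}  B9 = {b, g}
Tree: B1–B2, B2–B3, B3–B4, B4–B5, B5–B6, B6–B7, B7–B8, B8–B9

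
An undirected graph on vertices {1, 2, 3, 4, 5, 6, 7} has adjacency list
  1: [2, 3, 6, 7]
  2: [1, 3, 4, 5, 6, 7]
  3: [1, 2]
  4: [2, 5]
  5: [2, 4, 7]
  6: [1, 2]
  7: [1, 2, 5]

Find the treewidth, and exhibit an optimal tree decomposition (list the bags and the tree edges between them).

Treewidth 2.
One optimal decomposition is:
Bags: B1 = {1, 2, 7}  B2 = {2, 5, 7}  B3 = {2, 4, 5}  B4 = {1, 2, 3}  B5 = {1, 2, 6}
Tree: B1–B2, B2–B3, B1–B4, B4–B5

The largest bag has 3 vertices, giving width 2; this decomposition certifies tw(G) ≤ 2. Conversely, {1, 2, 3} is a clique of size 3, and the vertices of any clique must share a bag in every tree decomposition; so some bag has ≥ 3 vertices and tw(G) ≥ 2. Hence tw(G) = 2 exactly.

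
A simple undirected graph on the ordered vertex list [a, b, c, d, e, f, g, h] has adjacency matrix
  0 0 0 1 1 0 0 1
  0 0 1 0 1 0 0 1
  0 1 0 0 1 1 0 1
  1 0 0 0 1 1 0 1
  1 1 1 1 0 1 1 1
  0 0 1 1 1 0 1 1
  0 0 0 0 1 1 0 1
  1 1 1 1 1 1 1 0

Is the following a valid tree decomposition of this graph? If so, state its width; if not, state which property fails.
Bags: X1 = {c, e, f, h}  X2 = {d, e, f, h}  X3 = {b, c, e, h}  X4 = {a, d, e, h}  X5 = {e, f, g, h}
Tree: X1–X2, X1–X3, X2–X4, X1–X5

Yes; width 3.

Vertex coverage: the bags together contain {a, b, c, d, e, f, g, h}, the full vertex set. Edge coverage: each edge of G has both endpoints in at least one bag. Running intersection: for every vertex, the bags containing it form a connected subtree. All three properties hold, so this is a valid tree decomposition of width max|bag| − 1 = 3, and hence tw(G) ≤ 3.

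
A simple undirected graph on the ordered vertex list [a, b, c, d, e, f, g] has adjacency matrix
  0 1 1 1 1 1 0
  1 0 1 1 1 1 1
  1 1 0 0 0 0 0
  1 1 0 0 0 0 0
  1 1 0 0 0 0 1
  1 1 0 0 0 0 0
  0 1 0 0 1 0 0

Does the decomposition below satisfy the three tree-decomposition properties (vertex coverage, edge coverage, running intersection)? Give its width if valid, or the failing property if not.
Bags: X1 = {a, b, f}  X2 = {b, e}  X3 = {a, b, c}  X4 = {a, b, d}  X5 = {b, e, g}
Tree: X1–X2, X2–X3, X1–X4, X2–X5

No — edge (a,e) lies in no bag.

A tree decomposition must satisfy three properties: every vertex lies in some bag; for every edge, both endpoints lie together in some bag; and for every vertex, the bags containing it form a connected subtree. Here edge (a,e) lies in no bag, so the decomposition is invalid.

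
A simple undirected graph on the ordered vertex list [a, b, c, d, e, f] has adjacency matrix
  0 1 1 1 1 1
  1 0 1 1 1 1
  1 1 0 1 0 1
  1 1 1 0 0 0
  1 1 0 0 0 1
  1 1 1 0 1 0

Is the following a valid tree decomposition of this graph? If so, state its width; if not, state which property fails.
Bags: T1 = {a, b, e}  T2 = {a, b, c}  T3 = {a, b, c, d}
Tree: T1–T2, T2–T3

No — vertex f appears in no bag.

A tree decomposition must satisfy three properties: every vertex lies in some bag; for every edge, both endpoints lie together in some bag; and for every vertex, the bags containing it form a connected subtree. Here vertex f appears in no bag, so the decomposition is invalid.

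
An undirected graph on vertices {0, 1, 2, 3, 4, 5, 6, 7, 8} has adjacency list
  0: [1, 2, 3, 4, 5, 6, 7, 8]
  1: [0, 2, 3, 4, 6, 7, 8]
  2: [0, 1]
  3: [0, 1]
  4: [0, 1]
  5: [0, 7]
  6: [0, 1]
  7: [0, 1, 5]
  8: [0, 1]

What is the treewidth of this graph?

2

A width-2 tree decomposition is:
Bags: B1 = {0, 1, 2}  B2 = {0, 1, 7}  B3 = {0, 1, 3}  B4 = {0, 1, 8}  B5 = {0, 1, 6}  B6 = {0, 5, 7}  B7 = {0, 1, 4}
Tree: B1–B2, B2–B3, B2–B4, B1–B5, B2–B6, B4–B7
Each bag holds 3 vertices, so the decomposition has width 2, which upper-bounds the treewidth. Conversely, {0, 1, 2} is a clique of size 3, and the vertices of any clique must share a bag in every tree decomposition; so some bag has ≥ 3 vertices and tw(G) ≥ 2. Therefore the treewidth is 2.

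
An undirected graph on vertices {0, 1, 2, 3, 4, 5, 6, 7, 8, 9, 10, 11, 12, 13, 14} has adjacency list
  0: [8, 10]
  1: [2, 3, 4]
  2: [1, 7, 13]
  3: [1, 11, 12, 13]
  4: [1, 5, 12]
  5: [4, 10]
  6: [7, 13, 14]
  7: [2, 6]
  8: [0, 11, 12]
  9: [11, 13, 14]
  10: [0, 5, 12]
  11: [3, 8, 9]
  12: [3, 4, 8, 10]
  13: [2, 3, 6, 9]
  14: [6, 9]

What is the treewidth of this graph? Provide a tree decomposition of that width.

Every bag has size at most 4, so the width is 4 − 1 = 3 and tw(G) ≤ 3. For the lower bound: the 4 vertex sets {0,5,10}, {8}, {12}, {1,3,4,11} are disjoint, each induces a connected subgraph, and every pair is joined by at least one edge of G. Contracting each set to a single vertex therefore yields K_{4} as a minor, and since treewidth is minor-monotone, tw(G) ≥ tw(K_{4}) = 3. The upper and lower bounds meet at 3, so that is the treewidth.

Treewidth 3.
One such decomposition:
Bags: B1 = {0, 5, 8, 10}  B2 = {5, 8, 10, 12}  B3 = {4, 5, 8, 12}  B4 = {4, 8, 11, 12}  B5 = {3, 4, 11, 12}  B6 = {1, 3, 4, 11}  B7 = {1, 3, 9, 11}  B8 = {1, 3, 9, 13}  B9 = {1, 2, 9, 13}  B10 = {2, 9, 13, 14}  B11 = {2, 6, 13, 14}  B12 = {2, 6, 7, 14}
Tree: B1–B2, B2–B3, B3–B4, B4–B5, B5–B6, B6–B7, B7–B8, B8–B9, B9–B10, B10–B11, B11–B12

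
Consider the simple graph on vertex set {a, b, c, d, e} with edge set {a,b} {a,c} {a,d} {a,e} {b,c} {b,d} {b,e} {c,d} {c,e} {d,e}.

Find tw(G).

A width-4 tree decomposition is:
Bags: B1 = {a, b, c, d, e}
Tree: (single bag)
A single bag containing all 5 vertices is trivially a valid decomposition of width 4. For the lower bound, the 5 vertices {a, b, c, d, e} are pairwise adjacent, and any tree decomposition puts a clique entirely inside one bag — forcing width ≥ 4. Therefore the treewidth is 4.

4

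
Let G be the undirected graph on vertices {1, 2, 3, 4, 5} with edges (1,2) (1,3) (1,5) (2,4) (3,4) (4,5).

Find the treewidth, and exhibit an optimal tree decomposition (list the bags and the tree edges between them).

Each bag holds 3 vertices, so the decomposition has width 2, which upper-bounds the treewidth. For the lower bound, G contains the cycle 5–4–3–1–5, so G is not a forest; only forests have treewidth ≤ 1, hence tw(G) ≥ 2. Hence tw(G) = 2 exactly.

Treewidth 2.
One such decomposition:
Bags: B1 = {1, 4, 5}  B2 = {1, 3, 4}  B3 = {1, 2, 4}
Tree: B1–B2, B2–B3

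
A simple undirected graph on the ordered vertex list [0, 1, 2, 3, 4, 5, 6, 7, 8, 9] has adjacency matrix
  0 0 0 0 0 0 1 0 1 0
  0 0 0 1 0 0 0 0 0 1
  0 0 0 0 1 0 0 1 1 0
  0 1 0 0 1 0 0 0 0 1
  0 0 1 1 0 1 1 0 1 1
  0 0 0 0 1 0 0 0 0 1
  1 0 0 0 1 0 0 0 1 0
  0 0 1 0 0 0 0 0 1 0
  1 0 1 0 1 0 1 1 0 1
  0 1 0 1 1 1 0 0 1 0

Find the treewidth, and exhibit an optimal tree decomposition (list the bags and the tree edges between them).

Treewidth 2.
Bags: B1 = {4, 8, 9}  B2 = {4, 6, 8}  B3 = {2, 4, 8}  B4 = {4, 5, 9}  B5 = {3, 4, 9}  B6 = {0, 6, 8}  B7 = {2, 7, 8}  B8 = {1, 3, 9}
Tree: B1–B2, B2–B3, B1–B4, B1–B5, B2–B6, B3–B7, B5–B8

Each bag holds 3 vertices, so the decomposition has width 2, which upper-bounds the treewidth. On the other hand G contains the 3-clique {0, 6, 8}. A clique must lie in a single bag of any decomposition, so no decomposition can have width below 2. Combining the bounds, tw(G) = 2.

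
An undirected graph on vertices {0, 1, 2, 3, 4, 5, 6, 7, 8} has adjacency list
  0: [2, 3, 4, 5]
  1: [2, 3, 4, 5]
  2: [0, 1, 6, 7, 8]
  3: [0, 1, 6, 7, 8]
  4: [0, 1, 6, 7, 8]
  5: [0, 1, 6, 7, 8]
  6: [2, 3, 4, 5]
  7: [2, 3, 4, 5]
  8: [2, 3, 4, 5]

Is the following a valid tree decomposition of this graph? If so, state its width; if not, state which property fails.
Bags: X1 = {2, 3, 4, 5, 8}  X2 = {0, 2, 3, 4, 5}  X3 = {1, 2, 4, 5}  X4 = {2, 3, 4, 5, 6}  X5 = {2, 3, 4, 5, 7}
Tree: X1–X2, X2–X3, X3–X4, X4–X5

No — edge (3,1) lies in no bag.

A tree decomposition must satisfy three properties: every vertex lies in some bag; for every edge, both endpoints lie together in some bag; and for every vertex, the bags containing it form a connected subtree. Here edge (3,1) lies in no bag, so the decomposition is invalid.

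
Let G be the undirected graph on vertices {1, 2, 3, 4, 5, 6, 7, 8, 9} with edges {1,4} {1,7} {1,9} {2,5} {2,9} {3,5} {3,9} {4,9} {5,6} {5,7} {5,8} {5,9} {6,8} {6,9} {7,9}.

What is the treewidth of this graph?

2

A width-2 tree decomposition is:
Bags: B1 = {5, 7, 9}  B2 = {5, 6, 9}  B3 = {3, 5, 9}  B4 = {1, 7, 9}  B5 = {5, 6, 8}  B6 = {2, 5, 9}  B7 = {1, 4, 9}
Tree: B1–B2, B2–B3, B1–B4, B2–B5, B1–B6, B4–B7
Every bag has size at most 3, so the width is 3 − 1 = 2 and tw(G) ≤ 2. On the other hand G contains the 3-clique {5, 6, 8}. A clique must lie in a single bag of any decomposition, so no decomposition can have width below 2. Hence tw(G) = 2 exactly.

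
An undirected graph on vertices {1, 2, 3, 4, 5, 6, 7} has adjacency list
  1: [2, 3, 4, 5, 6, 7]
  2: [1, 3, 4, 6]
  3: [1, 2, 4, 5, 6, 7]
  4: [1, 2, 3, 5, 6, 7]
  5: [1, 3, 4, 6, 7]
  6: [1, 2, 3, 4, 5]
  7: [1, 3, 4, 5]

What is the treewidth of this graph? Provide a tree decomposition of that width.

The largest bag has 5 vertices, giving width 4; this decomposition certifies tw(G) ≤ 4. For the lower bound, the 5 vertices {1, 2, 3, 4, 6} are pairwise adjacent, and any tree decomposition puts a clique entirely inside one bag — forcing width ≥ 4. Hence tw(G) = 4 exactly.

Treewidth 4.
One such decomposition:
Bags: B1 = {1, 3, 4, 5, 6}  B2 = {1, 2, 3, 4, 6}  B3 = {1, 3, 4, 5, 7}
Tree: B1–B2, B1–B3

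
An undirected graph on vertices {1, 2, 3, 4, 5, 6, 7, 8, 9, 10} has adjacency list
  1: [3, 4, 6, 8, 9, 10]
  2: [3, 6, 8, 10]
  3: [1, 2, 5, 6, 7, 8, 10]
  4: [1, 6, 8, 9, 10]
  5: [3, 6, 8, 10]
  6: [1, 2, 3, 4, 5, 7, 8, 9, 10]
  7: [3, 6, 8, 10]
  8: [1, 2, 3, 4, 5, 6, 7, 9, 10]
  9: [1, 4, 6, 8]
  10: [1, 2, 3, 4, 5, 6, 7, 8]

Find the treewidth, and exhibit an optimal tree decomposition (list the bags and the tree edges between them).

Treewidth 4.
One such decomposition:
Bags: B1 = {2, 3, 6, 8, 10}  B2 = {1, 3, 6, 8, 10}  B3 = {1, 4, 6, 8, 10}  B4 = {3, 5, 6, 8, 10}  B5 = {1, 4, 6, 8, 9}  B6 = {3, 6, 7, 8, 10}
Tree: B1–B2, B2–B3, B2–B4, B3–B5, B2–B6

Every bag has size at most 5, so the width is 5 − 1 = 4 and tw(G) ≤ 4. Conversely, {1, 4, 6, 8, 9} is a clique of size 5, and the vertices of any clique must share a bag in every tree decomposition; so some bag has ≥ 5 vertices and tw(G) ≥ 4. Hence tw(G) = 4 exactly.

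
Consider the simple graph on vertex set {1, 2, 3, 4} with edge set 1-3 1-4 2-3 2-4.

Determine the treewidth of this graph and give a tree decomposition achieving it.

Treewidth 2.
One such decomposition:
Bags: B1 = {2, 3, 4}  B2 = {1, 3, 4}
Tree: B1–B2

Every bag has size at most 3, so the width is 3 − 1 = 2 and tw(G) ≤ 2. Since 4–2–3–1–4 is a cycle in G, G is not acyclic. Forests are exactly the graphs of treewidth ≤ 1, so tw(G) ≥ 2. The upper and lower bounds meet at 2, so that is the treewidth.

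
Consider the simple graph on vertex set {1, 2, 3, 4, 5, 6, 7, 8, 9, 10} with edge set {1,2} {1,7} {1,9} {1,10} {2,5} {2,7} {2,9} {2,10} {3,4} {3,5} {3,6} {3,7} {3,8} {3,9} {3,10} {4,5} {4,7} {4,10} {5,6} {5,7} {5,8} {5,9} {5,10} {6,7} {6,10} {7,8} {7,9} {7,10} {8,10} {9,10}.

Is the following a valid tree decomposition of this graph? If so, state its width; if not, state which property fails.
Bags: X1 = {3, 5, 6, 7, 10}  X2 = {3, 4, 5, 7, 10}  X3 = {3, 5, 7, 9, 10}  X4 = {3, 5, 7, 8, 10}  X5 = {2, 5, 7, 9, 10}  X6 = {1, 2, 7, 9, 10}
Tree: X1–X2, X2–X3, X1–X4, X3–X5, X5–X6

Checking the three conditions: (i) the bags cover all of {1, 2, 3, 4, 5, 6, 7, 8, 9, 10}; (ii) for each edge, some bag contains both endpoints; (iii) the bags containing any fixed vertex form a subtree. All hold, so the decomposition is valid with width 5 − 1 = 4.

Yes; width 4.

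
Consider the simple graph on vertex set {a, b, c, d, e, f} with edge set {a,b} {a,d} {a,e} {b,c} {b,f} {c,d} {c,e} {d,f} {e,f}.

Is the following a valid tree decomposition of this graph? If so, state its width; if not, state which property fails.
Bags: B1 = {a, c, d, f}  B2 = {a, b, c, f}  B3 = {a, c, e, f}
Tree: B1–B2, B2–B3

Yes; width 3.

Vertex coverage: the bags together contain {a, b, c, d, e, f}, the full vertex set. Edge coverage: each edge of G has both endpoints in at least one bag. Running intersection: for every vertex, the bags containing it form a connected subtree. All three properties hold, so this is a valid tree decomposition of width max|bag| − 1 = 3, and hence tw(G) ≤ 3.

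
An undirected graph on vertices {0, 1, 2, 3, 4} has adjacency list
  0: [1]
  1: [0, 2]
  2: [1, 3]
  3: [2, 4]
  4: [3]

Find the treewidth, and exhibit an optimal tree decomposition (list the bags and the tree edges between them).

Each bag holds 2 vertices, so the decomposition has width 1, which upper-bounds the treewidth. G has an edge, so its treewidth is at least 1. Combining the bounds, tw(G) = 1.

Treewidth 1.
One such decomposition:
Bags: B1 = {0, 1}  B2 = {1, 2}  B3 = {2, 3}  B4 = {3, 4}
Tree: B1–B2, B2–B3, B3–B4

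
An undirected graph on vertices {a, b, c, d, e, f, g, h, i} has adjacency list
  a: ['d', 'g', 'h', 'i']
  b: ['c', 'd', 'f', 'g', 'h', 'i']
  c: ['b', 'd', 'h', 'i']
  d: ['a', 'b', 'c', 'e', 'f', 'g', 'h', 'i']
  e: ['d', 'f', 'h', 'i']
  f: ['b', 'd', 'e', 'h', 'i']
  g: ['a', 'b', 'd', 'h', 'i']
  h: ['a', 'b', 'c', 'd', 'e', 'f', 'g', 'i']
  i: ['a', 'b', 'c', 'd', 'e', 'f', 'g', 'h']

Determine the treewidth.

4

A width-4 tree decomposition is:
Bags: B1 = {a, d, g, h, i}  B2 = {b, d, g, h, i}  B3 = {b, d, f, h, i}  B4 = {d, e, f, h, i}  B5 = {b, c, d, h, i}
Tree: B1–B2, B2–B3, B3–B4, B2–B5
Each bag holds 5 vertices, so the decomposition has width 4, which upper-bounds the treewidth. Conversely, {d, e, f, h, i} is a clique of size 5, and the vertices of any clique must share a bag in every tree decomposition; so some bag has ≥ 5 vertices and tw(G) ≥ 4. Hence tw(G) = 4 exactly.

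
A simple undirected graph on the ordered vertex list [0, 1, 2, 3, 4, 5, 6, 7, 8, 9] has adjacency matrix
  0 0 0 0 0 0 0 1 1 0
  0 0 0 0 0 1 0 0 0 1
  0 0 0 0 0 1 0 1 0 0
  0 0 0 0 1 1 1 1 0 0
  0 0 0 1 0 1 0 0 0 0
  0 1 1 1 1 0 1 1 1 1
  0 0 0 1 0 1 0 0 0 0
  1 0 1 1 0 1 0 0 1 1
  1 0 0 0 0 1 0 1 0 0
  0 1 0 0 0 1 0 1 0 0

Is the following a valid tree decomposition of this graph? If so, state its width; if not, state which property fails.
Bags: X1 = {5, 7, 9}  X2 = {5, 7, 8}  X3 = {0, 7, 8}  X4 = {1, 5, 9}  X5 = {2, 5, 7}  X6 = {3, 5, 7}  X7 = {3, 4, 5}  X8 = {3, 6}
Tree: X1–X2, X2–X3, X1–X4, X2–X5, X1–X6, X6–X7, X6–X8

A tree decomposition must satisfy three properties: every vertex lies in some bag; for every edge, both endpoints lie together in some bag; and for every vertex, the bags containing it form a connected subtree. Here edge (5,6) lies in no bag, so the decomposition is invalid.

No — edge (5,6) lies in no bag.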